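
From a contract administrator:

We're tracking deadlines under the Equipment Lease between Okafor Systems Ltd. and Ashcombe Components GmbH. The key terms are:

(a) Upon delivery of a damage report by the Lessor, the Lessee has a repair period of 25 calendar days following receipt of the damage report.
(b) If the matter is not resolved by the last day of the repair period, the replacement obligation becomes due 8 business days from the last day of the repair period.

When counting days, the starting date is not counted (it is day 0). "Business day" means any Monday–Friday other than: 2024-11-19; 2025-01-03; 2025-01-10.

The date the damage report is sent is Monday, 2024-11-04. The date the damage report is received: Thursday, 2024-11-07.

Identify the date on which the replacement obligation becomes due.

2024-12-12

Adding 25 calendar days to 2024-11-07 gives 2024-12-02, which is the last day of the repair period.
From Monday, 2024-12-02, 8 business days (Dec 3, Dec 4, Dec 5, Dec 6, Dec 9, Dec 10, Dec 11, Dec 12, skipping weekends) brings us to Thursday, 2024-12-12, which is the date on which the replacement obligation becomes due.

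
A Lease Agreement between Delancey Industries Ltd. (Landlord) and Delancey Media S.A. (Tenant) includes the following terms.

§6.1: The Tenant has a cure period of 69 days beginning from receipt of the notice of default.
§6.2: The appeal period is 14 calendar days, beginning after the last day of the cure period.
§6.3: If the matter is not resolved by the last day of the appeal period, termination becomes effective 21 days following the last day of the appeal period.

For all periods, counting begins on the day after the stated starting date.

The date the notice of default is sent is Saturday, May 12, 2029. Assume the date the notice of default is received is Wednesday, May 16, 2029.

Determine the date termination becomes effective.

Adding 69 calendar days to May 16, 2029 gives July 24, 2029, which is the last day of the cure period.
The last day of the appeal period: 14 calendar days after July 24, 2029 is August 7, 2029.
The date termination becomes effective: 21 calendar days after August 7, 2029 is August 28, 2029.

August 28, 2029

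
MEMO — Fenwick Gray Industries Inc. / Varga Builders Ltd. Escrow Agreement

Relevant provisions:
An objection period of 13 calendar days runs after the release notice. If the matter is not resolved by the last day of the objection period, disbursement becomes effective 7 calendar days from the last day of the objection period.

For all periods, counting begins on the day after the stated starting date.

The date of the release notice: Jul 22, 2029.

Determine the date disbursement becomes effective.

Aug 11, 2029

Adding 13 calendar days to Jul 22, 2029 gives Aug 4, 2029, which is the last day of the objection period.
Adding 7 calendar days to Aug 4, 2029 gives Aug 11, 2029, which is the date disbursement becomes effective.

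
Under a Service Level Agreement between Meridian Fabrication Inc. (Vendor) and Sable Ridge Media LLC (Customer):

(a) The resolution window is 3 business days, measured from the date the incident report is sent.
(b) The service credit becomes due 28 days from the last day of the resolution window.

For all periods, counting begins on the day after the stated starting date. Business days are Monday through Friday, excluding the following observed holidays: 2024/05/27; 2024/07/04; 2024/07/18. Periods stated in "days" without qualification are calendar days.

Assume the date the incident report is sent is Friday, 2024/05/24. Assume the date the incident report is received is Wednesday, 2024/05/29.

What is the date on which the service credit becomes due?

2024/06/27

The last day of the resolution window: counting 3 business days from Friday, 2024/05/24 (May 28, May 29, May 30, skipping weekends and the listed holiday on May 27) reaches Thursday, 2024/05/30.
The date on which the service credit becomes due: 28 calendar days after 2024/05/30 is 2024/06/27.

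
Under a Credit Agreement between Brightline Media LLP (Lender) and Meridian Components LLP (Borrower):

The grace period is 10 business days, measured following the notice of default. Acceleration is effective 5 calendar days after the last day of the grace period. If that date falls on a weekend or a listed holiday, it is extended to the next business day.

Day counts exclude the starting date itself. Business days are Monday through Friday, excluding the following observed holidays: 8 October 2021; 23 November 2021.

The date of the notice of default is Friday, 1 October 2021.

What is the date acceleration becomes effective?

The last day of the grace period: 10 business days after Friday, 1 October 2021, skipping weekends and the listed holiday on Oct 8 — Oct 4, Oct 5, Oct 6, Oct 7, Oct 11, Oct 12, Oct 13, Oct 14, Oct 15, Oct 18 — lands on Monday, 18 October 2021.
The date acceleration becomes effective: 18 October 2021 + 5 days = 23 October 2021. That falls on a Saturday, so it rolls to the next business day, Monday, 25 October 2021.

25 October 2021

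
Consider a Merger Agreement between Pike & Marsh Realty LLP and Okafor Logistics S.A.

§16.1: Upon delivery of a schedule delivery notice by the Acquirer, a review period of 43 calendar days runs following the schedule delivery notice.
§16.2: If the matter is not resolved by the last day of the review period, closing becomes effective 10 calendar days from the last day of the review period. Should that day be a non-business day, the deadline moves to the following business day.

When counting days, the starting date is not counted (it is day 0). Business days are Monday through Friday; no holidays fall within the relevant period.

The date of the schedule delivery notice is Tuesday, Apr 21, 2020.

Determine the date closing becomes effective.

The last day of the review period: 43 calendar days after Apr 21, 2020 is Jun 3, 2020.
Adding 10 calendar days to Jun 3, 2020 gives Jun 13, 2020, which is the date closing becomes effective. That falls on a Saturday, so it rolls to the next business day, Monday, Jun 15, 2020.

Jun 15, 2020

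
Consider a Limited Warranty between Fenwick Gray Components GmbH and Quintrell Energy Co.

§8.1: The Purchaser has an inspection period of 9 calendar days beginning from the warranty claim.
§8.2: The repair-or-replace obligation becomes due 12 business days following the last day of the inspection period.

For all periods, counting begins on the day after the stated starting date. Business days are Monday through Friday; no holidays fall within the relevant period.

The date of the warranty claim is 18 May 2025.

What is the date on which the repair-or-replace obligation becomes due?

The last day of the inspection period: 18 May 2025 + 9 days = 27 May 2025.
The date on which the repair-or-replace obligation becomes due: 12 business days after Tuesday, 27 May 2025, skipping weekends — May 28, May 29, May 30, Jun 2, …, Jun 10, Jun 11, Jun 12 — lands on Thursday, 12 June 2025.

12 June 2025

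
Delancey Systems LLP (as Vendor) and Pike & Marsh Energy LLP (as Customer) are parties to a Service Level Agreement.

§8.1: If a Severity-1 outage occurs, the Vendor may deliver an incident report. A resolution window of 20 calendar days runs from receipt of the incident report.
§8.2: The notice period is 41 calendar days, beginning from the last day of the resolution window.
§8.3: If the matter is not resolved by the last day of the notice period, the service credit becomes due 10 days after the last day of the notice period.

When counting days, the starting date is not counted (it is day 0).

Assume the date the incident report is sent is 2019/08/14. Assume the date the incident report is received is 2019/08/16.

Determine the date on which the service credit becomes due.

2019/10/26

The last day of the resolution window: 2019/08/16 + 20 days = 2019/09/05.
Adding 41 calendar days to 2019/09/05 gives 2019/10/16, which is the last day of the notice period.
The date on which the service credit becomes due: 2019/10/16 + 10 days = 2019/10/26.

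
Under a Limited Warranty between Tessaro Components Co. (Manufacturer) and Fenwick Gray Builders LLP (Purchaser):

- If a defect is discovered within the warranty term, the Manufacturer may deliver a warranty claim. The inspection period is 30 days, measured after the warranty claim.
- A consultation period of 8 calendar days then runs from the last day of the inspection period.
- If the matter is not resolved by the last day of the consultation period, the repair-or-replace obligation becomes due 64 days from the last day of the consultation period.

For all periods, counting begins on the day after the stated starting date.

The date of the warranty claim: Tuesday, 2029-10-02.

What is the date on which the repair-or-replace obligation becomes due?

Adding 30 calendar days to 2029-10-02 gives 2029-11-01, which is the last day of the inspection period.
The last day of the consultation period: 2029-11-01 + 8 days = 2029-11-09.
The date on which the repair-or-replace obligation becomes due: 2029-11-09 + 64 days = 2030-01-12.

2030-01-12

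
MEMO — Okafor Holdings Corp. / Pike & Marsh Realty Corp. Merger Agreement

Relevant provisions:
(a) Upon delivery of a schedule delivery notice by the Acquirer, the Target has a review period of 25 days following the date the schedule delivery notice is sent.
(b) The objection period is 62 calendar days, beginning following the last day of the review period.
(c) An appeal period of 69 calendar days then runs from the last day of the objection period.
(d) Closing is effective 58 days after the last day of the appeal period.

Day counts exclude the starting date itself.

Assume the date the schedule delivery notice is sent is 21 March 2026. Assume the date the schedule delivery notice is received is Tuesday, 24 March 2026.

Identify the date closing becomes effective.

The last day of the review period: 25 calendar days after 21 March 2026 is 15 April 2026.
Adding 62 calendar days to 15 April 2026 gives 16 June 2026, which is the last day of the objection period.
The last day of the appeal period: 16 June 2026 + 69 days = 24 August 2026.
The date closing becomes effective: 58 calendar days after 24 August 2026 is 21 October 2026.

21 October 2026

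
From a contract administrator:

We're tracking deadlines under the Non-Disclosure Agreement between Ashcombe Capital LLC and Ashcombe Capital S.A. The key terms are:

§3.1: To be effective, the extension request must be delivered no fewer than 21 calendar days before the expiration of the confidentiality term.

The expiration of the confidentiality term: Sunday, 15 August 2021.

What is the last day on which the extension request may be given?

25 July 2021

Counting back 21 calendar days from 15 August 2021 gives 25 July 2021.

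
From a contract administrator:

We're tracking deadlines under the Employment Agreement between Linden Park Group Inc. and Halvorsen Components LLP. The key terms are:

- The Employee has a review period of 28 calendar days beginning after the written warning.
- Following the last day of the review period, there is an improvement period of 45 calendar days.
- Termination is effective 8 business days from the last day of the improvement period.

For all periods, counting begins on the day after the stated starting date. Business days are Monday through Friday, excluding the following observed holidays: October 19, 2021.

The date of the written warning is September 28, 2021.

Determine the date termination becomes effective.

The last day of the review period: September 28, 2021 + 28 days = October 26, 2021.
The last day of the improvement period: 45 calendar days after October 26, 2021 is December 10, 2021.
From Friday, December 10, 2021, 8 business days (Dec 13, Dec 14, Dec 15, Dec 16, Dec 17, Dec 20, Dec 21, Dec 22, skipping weekends) brings us to Wednesday, December 22, 2021, which is the date termination becomes effective.

December 22, 2021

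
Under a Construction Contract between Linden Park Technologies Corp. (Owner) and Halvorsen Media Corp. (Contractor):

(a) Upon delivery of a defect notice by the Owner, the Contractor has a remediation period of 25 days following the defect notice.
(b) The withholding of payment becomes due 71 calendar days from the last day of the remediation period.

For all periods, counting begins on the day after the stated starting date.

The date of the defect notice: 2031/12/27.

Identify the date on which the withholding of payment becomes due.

Adding 25 calendar days to 2031/12/27 gives 2032/01/21, which is the last day of the remediation period.
Adding 71 calendar days to 2032/01/21 gives 2032/04/01, which is the date on which the withholding of payment becomes due.

2032/04/01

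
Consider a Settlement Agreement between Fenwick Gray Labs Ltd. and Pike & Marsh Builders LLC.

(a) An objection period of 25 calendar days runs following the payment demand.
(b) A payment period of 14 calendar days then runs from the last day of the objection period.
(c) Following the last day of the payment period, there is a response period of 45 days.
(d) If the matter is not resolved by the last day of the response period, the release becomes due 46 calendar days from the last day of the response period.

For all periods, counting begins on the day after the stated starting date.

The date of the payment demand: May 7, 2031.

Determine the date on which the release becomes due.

The last day of the objection period: 25 calendar days after May 7, 2031 is June 1, 2031.
Adding 14 calendar days to June 1, 2031 gives June 15, 2031, which is the last day of the payment period.
Adding 45 calendar days to June 15, 2031 gives July 30, 2031, which is the last day of the response period.
The date on which the release becomes due: 46 calendar days after July 30, 2031 is September 14, 2031.

September 14, 2031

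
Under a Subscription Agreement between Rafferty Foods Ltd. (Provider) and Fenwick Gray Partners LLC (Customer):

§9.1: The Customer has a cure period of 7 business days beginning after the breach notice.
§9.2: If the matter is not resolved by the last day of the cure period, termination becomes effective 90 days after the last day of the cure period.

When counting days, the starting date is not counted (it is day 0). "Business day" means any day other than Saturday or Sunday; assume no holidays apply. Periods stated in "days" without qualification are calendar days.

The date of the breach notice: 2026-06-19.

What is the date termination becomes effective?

2026-09-28

The last day of the cure period: counting 7 business days from Friday, 2026-06-19 (Jun 22, Jun 23, Jun 24, Jun 25, Jun 26, Jun 29, Jun 30, skipping weekends) reaches Tuesday, 2026-06-30.
Adding 90 calendar days to 2026-06-30 gives 2026-09-28, which is the date termination becomes effective.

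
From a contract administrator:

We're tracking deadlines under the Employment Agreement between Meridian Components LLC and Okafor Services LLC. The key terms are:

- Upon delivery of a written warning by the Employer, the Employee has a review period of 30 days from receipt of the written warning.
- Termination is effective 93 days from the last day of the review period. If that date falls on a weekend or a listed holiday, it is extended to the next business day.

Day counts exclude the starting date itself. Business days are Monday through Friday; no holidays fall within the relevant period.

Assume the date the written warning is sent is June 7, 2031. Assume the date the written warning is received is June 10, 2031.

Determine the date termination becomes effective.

October 13, 2031

The last day of the review period: June 10, 2031 + 30 days = July 10, 2031.
Adding 93 calendar days to July 10, 2031 gives October 11, 2031, which is the date termination becomes effective. That falls on a Saturday, so it rolls to the next business day, Monday, October 13, 2031.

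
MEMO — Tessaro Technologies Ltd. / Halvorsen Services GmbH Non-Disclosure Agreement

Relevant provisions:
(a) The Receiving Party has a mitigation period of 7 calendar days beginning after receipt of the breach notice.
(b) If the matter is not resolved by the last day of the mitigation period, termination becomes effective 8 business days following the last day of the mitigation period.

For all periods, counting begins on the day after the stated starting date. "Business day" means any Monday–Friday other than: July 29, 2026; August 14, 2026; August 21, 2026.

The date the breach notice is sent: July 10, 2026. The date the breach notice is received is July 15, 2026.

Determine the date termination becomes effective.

August 4, 2026

The last day of the mitigation period: July 15, 2026 + 7 days = July 22, 2026.
From Wednesday, July 22, 2026, 8 business days (Jul 23, Jul 24, Jul 27, Jul 28, Jul 30, Jul 31, Aug 3, Aug 4, skipping weekends and the listed holiday on Jul 29) brings us to Tuesday, August 4, 2026, which is the date termination becomes effective.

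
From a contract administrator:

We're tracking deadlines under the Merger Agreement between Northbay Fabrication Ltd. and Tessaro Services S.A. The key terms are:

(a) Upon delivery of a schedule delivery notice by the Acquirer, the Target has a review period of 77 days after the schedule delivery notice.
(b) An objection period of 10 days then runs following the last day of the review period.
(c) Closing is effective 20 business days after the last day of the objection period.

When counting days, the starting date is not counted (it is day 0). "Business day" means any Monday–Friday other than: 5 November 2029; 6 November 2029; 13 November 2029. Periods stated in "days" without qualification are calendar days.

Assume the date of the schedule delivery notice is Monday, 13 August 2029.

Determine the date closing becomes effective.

Adding 77 calendar days to 13 August 2029 gives 29 October 2029, which is the last day of the review period.
The last day of the objection period: 29 October 2029 + 10 days = 8 November 2029.
The date closing becomes effective: counting 20 business days from Thursday, 8 November 2029 (Nov 9, Nov 12, Nov 14, Nov 15, …, Dec 5, Dec 6, Dec 7, skipping weekends and the listed holiday on Nov 13) reaches Friday, 7 December 2029.

7 December 2029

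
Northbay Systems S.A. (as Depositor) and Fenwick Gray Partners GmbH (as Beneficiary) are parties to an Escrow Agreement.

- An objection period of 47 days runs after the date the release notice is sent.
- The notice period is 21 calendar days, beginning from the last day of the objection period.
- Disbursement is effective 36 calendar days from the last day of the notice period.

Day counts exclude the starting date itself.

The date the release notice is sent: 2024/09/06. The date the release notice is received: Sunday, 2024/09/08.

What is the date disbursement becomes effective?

2024/12/19

The last day of the objection period: 2024/09/06 + 47 days = 2024/10/23.
Adding 21 calendar days to 2024/10/23 gives 2024/11/13, which is the last day of the notice period.
Adding 36 calendar days to 2024/11/13 gives 2024/12/19, which is the date disbursement becomes effective.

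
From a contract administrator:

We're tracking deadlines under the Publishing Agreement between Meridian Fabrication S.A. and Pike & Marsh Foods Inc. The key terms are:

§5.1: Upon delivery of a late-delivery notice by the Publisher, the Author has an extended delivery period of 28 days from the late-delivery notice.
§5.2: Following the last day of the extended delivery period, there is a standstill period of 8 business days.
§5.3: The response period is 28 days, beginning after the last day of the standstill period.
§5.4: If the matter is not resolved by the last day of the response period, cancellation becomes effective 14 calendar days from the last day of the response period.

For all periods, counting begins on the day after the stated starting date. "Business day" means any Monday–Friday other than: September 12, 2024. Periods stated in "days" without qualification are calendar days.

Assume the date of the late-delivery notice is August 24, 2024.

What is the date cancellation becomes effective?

November 13, 2024

The last day of the extended delivery period: August 24, 2024 + 28 days = September 21, 2024.
The last day of the standstill period: counting 8 business days from Saturday, September 21, 2024 (Sep 23, Sep 24, Sep 25, Sep 26, Sep 27, Sep 30, Oct 1, Oct 2, skipping weekends) reaches Wednesday, October 2, 2024.
The last day of the response period: 28 calendar days after October 2, 2024 is October 30, 2024.
The date cancellation becomes effective: October 30, 2024 + 14 days = November 13, 2024.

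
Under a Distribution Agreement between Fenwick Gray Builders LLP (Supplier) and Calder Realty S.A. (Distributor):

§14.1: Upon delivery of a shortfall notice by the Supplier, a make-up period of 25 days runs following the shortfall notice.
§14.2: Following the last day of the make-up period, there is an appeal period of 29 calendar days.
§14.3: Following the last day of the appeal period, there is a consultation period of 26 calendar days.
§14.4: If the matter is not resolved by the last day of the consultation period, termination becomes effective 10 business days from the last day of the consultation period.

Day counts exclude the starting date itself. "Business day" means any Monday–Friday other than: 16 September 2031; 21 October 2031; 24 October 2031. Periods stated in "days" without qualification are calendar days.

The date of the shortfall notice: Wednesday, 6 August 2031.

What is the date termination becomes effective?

The last day of the make-up period: 25 calendar days after 6 August 2031 is 31 August 2031.
The last day of the appeal period: 31 August 2031 + 29 days = 29 September 2031.
The last day of the consultation period: 26 calendar days after 29 September 2031 is 25 October 2031.
The date termination becomes effective: counting 10 business days from Saturday, 25 October 2031 (Oct 27, Oct 28, Oct 29, Oct 30, Oct 31, Nov 3, Nov 4, Nov 5, Nov 6, Nov 7, skipping weekends) reaches Friday, 7 November 2031.

7 November 2031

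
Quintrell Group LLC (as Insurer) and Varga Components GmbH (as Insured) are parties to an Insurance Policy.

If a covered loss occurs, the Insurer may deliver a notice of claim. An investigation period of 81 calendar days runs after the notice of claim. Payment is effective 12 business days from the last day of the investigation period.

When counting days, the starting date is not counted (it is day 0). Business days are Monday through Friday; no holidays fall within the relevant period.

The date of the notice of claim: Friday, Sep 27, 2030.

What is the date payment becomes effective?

Jan 2, 2031

The last day of the investigation period: Sep 27, 2030 + 81 days = Dec 17, 2030.
From Tuesday, Dec 17, 2030, 12 business days (Dec 18, Dec 19, Dec 20, Dec 23, …, Dec 31, Jan 1, Jan 2, skipping weekends) brings us to Thursday, Jan 2, 2031, which is the date payment becomes effective.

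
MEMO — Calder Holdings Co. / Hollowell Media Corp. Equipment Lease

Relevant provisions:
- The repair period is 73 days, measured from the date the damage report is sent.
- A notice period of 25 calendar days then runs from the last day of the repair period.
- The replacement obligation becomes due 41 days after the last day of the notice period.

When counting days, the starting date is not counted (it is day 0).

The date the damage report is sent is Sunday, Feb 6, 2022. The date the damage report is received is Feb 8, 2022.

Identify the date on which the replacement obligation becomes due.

The last day of the repair period: 73 calendar days after Feb 6, 2022 is Apr 20, 2022.
The last day of the notice period: Apr 20, 2022 + 25 days = May 15, 2022.
The date on which the replacement obligation becomes due: May 15, 2022 + 41 days = Jun 25, 2022.

Jun 25, 2022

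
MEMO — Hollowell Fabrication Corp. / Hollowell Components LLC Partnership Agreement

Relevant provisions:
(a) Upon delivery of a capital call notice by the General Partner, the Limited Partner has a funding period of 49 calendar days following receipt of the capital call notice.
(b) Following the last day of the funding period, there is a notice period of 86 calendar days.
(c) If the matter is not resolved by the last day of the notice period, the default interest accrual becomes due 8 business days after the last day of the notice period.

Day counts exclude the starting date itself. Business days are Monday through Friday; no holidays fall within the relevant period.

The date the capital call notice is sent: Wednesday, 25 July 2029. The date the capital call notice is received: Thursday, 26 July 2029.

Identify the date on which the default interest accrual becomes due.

19 December 2029

Adding 49 calendar days to 26 July 2029 gives 13 September 2029, which is the last day of the funding period.
Adding 86 calendar days to 13 September 2029 gives 8 December 2029, which is the last day of the notice period.
The date on which the default interest accrual becomes due: counting 8 business days from Saturday, 8 December 2029 (Dec 10, Dec 11, Dec 12, Dec 13, Dec 14, Dec 17, Dec 18, Dec 19, skipping weekends) reaches Wednesday, 19 December 2029.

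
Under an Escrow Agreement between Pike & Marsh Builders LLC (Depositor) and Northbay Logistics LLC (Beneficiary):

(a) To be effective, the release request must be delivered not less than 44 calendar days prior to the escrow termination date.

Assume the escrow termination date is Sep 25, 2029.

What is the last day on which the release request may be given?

Counting back 44 calendar days from Sep 25, 2029 gives Aug 12, 2029.

Aug 12, 2029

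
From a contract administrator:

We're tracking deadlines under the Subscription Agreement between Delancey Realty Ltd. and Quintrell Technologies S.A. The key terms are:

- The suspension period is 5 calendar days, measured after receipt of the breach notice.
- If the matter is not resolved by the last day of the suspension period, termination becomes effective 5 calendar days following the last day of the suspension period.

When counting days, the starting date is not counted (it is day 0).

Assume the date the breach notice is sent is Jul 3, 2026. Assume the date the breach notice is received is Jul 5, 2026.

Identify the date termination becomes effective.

Jul 15, 2026

The last day of the suspension period: Jul 5, 2026 + 5 days = Jul 10, 2026.
The date termination becomes effective: 5 calendar days after Jul 10, 2026 is Jul 15, 2026.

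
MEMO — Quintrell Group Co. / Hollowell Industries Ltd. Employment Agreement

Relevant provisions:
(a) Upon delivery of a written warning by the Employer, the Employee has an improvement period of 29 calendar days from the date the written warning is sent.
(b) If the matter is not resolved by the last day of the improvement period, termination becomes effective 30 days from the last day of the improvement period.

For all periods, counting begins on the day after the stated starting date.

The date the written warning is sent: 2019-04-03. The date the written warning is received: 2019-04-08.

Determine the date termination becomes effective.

2019-06-01

The last day of the improvement period: 29 calendar days after 2019-04-03 is 2019-05-02.
The date termination becomes effective: 2019-05-02 + 30 days = 2019-06-01.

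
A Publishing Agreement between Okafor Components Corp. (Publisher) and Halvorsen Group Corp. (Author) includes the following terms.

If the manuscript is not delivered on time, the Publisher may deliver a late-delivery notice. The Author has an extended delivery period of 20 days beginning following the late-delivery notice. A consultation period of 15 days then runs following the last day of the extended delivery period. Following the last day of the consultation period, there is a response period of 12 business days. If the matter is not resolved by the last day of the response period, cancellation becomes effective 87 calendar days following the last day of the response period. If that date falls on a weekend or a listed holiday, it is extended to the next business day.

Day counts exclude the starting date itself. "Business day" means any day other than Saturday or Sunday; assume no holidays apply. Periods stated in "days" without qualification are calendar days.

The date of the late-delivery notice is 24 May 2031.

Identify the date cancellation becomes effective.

The last day of the extended delivery period: 24 May 2031 + 20 days = 13 June 2031.
Adding 15 calendar days to 13 June 2031 gives 28 June 2031, which is the last day of the consultation period.
From Saturday, 28 June 2031, 12 business days (Jun 30, Jul 1, Jul 2, Jul 3, …, Jul 11, Jul 14, Jul 15, skipping weekends) brings us to Tuesday, 15 July 2031, which is the last day of the response period.
Adding 87 calendar days to 15 July 2031 gives 10 October 2031, which is the date cancellation becomes effective. 10 October 2031 is a Friday, so no roll-forward applies.

10 October 2031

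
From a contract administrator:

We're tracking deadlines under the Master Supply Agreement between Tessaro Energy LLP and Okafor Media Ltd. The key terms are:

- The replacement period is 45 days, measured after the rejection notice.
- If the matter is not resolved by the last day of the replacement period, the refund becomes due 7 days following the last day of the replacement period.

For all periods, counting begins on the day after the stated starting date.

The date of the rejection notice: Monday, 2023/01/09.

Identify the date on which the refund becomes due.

The last day of the replacement period: 2023/01/09 + 45 days = 2023/02/23.
The date on which the refund becomes due: 7 calendar days after 2023/02/23 is 2023/03/02.

2023/03/02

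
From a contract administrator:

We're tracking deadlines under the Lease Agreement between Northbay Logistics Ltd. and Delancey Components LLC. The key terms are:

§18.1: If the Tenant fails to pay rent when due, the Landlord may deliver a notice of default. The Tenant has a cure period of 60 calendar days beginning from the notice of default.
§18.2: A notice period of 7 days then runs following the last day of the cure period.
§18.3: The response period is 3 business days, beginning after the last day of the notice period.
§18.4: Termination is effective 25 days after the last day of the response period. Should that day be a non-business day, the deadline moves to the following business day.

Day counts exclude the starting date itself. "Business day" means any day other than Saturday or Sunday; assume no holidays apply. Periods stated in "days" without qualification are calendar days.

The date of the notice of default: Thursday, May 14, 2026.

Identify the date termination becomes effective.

Aug 17, 2026

The last day of the cure period: May 14, 2026 + 60 days = Jul 13, 2026.
The last day of the notice period: 7 calendar days after Jul 13, 2026 is Jul 20, 2026.
The last day of the response period: 3 business days after Monday, Jul 20, 2026, skipping weekends — Jul 21, Jul 22, Jul 23 — lands on Thursday, Jul 23, 2026.
The date termination becomes effective: Jul 23, 2026 + 25 days = Aug 17, 2026. Aug 17, 2026 is a Monday, so no roll-forward applies.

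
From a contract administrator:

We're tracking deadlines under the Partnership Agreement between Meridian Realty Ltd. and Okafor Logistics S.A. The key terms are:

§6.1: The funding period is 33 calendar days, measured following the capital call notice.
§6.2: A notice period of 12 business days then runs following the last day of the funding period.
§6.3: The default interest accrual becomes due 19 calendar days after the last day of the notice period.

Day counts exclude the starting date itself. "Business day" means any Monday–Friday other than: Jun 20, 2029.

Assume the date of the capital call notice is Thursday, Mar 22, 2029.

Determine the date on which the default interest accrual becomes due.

Adding 33 calendar days to Mar 22, 2029 gives Apr 24, 2029, which is the last day of the funding period.
The last day of the notice period: counting 12 business days from Tuesday, Apr 24, 2029 (Apr 25, Apr 26, Apr 27, Apr 30, …, May 8, May 9, May 10, skipping weekends) reaches Thursday, May 10, 2029.
The date on which the default interest accrual becomes due: May 10, 2029 + 19 days = May 29, 2029.

May 29, 2029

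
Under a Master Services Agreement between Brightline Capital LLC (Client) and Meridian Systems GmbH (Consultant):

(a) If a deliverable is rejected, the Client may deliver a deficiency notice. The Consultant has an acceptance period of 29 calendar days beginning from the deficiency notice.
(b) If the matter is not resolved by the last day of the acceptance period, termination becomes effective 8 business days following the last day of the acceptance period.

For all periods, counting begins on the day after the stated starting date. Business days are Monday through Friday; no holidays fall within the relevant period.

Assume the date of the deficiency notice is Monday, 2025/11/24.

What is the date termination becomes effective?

The last day of the acceptance period: 29 calendar days after 2025/11/24 is 2025/12/23.
The date termination becomes effective: 8 business days after Tuesday, 2025/12/23, skipping weekends — Dec 24, Dec 25, Dec 26, Dec 29, Dec 30, Dec 31, Jan 1, Jan 2 — lands on Friday, 2026/01/02.

2026/01/02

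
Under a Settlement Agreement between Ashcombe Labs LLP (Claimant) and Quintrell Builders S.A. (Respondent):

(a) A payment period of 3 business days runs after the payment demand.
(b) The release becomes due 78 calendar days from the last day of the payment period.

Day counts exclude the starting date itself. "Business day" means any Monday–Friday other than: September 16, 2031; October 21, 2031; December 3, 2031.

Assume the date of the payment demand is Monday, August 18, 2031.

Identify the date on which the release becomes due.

November 7, 2031

The last day of the payment period: 3 business days after Monday, August 18, 2031, skipping weekends — Aug 19, Aug 20, Aug 21 — lands on Thursday, August 21, 2031.
The date on which the release becomes due: 78 calendar days after August 21, 2031 is November 7, 2031.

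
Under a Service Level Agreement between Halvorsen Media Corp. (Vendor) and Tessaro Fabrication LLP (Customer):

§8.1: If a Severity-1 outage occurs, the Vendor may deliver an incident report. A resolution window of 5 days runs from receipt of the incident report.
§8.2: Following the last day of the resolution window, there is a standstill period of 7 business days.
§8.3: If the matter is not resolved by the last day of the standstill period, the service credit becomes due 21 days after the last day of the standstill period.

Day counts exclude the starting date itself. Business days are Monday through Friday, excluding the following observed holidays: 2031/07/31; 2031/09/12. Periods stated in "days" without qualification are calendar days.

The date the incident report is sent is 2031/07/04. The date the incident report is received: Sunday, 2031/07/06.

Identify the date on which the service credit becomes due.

2031/08/12

The last day of the resolution window: 5 calendar days after 2031/07/06 is 2031/07/11.
The last day of the standstill period: 7 business days after Friday, 2031/07/11, skipping weekends — Jul 14, Jul 15, Jul 16, Jul 17, Jul 18, Jul 21, Jul 22 — lands on Tuesday, 2031/07/22.
Adding 21 calendar days to 2031/07/22 gives 2031/08/12, which is the date on which the service credit becomes due.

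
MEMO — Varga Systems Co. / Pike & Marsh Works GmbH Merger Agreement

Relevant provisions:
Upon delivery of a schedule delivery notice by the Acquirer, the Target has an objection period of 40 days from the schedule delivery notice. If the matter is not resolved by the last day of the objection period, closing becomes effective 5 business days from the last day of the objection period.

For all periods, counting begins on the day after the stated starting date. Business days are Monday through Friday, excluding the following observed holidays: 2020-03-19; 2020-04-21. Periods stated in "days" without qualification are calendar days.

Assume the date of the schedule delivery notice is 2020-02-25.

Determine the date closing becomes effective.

2020-04-10

The last day of the objection period: 2020-02-25 + 40 days = 2020-04-05.
The date closing becomes effective: 5 business days after Sunday, 2020-04-05, skipping weekends — Apr 6, Apr 7, Apr 8, Apr 9, Apr 10 — lands on Friday, 2020-04-10.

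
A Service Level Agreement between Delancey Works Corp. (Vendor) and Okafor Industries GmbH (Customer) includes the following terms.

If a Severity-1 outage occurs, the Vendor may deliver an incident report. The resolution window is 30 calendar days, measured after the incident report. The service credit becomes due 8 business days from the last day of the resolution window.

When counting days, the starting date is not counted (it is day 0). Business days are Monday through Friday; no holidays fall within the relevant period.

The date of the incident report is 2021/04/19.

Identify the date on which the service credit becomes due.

Adding 30 calendar days to 2021/04/19 gives 2021/05/19, which is the last day of the resolution window.
The date on which the service credit becomes due: 8 business days after Wednesday, 2021/05/19, skipping weekends — May 20, May 21, May 24, May 25, May 26, May 27, May 28, May 31 — lands on Monday, 2021/05/31.

2021/05/31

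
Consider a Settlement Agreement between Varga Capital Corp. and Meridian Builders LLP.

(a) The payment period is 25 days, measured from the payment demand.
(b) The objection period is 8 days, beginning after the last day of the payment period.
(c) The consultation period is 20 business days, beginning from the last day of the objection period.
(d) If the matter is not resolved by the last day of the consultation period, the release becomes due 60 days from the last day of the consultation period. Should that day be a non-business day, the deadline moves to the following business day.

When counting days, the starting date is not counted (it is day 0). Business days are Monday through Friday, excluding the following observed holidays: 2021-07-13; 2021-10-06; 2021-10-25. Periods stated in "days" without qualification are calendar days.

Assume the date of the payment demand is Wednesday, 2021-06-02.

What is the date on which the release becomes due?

Adding 25 calendar days to 2021-06-02 gives 2021-06-27, which is the last day of the payment period.
The last day of the objection period: 2021-06-27 + 8 days = 2021-07-05.
The last day of the consultation period: counting 20 business days from Monday, 2021-07-05 (Jul 6, Jul 7, Jul 8, Jul 9, …, Jul 30, Aug 2, Aug 3, skipping weekends and the listed holiday on Jul 13) reaches Tuesday, 2021-08-03.
The date on which the release becomes due: 60 calendar days after 2021-08-03 is 2021-10-02. That falls on a Saturday, so it rolls to the next business day, Monday, 2021-10-04.

2021-10-04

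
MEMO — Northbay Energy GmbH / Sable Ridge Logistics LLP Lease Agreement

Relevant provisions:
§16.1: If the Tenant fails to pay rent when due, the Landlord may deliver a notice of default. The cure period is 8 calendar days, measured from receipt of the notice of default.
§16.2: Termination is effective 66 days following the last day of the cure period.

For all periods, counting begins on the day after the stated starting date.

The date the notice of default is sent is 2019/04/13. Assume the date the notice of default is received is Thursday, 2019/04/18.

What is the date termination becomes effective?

2019/07/01

The last day of the cure period: 2019/04/18 + 8 days = 2019/04/26.
Adding 66 calendar days to 2019/04/26 gives 2019/07/01, which is the date termination becomes effective.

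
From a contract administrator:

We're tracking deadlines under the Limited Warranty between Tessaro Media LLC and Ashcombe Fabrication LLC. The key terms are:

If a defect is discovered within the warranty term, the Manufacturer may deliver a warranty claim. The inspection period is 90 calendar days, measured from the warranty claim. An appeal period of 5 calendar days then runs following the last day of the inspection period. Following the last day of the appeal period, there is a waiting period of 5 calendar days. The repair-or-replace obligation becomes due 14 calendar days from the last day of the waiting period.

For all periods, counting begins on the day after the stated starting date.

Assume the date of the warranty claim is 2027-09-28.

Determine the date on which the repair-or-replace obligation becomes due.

The last day of the inspection period: 90 calendar days after 2027-09-28 is 2027-12-27.
The last day of the appeal period: 2027-12-27 + 5 days = 2028-01-01.
Adding 5 calendar days to 2028-01-01 gives 2028-01-06, which is the last day of the waiting period.
The date on which the repair-or-replace obligation becomes due: 14 calendar days after 2028-01-06 is 2028-01-20.

2028-01-20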